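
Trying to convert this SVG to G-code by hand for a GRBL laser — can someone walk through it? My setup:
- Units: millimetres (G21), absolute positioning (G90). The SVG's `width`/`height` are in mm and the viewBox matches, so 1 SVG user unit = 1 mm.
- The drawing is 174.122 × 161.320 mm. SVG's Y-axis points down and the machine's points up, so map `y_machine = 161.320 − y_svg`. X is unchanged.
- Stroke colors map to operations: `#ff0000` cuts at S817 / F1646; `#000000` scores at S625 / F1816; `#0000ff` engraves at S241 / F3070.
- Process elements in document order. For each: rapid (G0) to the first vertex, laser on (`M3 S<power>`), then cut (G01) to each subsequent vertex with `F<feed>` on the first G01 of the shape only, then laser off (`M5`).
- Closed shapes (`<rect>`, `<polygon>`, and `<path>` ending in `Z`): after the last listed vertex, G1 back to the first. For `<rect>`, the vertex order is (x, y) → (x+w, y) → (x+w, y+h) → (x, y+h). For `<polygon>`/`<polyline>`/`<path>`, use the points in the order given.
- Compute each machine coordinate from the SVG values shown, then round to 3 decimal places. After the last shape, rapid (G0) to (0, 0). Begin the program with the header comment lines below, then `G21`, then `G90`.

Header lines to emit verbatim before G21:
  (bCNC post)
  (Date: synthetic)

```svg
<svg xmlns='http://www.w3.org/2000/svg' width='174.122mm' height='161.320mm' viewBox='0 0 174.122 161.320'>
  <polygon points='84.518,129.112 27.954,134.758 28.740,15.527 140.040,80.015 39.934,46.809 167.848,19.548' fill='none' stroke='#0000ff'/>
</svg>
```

Since the viewBox matches the mm dimensions, user units are millimetres directly. The only transform is the Y-flip y_m = 161.320 − y_svg.

Shape 1 is a closed polygon drawn with `<polygon>`. Its stroke #0000ff means engrave at S241, F3070. After flipping Y the toolpath is (84.518,32.208) → (27.954,26.562) → (28.740,145.793) → (140.040,81.305) → (39.934,114.511) → (167.848,141.772) → (84.518,32.208), returning to the start.

(bCNC post)
(Date: synthetic)
G21
G90
G0 X84.518 Y32.208
M3 S241
G01 X27.954 Y26.562 F3070
G01 X28.740 Y145.793
G01 X140.040 Y81.305
G01 X39.934 Y114.511
G01 X167.848 Y141.772
G01 X84.518 Y32.208
M5
G0 X0.000 Y0.000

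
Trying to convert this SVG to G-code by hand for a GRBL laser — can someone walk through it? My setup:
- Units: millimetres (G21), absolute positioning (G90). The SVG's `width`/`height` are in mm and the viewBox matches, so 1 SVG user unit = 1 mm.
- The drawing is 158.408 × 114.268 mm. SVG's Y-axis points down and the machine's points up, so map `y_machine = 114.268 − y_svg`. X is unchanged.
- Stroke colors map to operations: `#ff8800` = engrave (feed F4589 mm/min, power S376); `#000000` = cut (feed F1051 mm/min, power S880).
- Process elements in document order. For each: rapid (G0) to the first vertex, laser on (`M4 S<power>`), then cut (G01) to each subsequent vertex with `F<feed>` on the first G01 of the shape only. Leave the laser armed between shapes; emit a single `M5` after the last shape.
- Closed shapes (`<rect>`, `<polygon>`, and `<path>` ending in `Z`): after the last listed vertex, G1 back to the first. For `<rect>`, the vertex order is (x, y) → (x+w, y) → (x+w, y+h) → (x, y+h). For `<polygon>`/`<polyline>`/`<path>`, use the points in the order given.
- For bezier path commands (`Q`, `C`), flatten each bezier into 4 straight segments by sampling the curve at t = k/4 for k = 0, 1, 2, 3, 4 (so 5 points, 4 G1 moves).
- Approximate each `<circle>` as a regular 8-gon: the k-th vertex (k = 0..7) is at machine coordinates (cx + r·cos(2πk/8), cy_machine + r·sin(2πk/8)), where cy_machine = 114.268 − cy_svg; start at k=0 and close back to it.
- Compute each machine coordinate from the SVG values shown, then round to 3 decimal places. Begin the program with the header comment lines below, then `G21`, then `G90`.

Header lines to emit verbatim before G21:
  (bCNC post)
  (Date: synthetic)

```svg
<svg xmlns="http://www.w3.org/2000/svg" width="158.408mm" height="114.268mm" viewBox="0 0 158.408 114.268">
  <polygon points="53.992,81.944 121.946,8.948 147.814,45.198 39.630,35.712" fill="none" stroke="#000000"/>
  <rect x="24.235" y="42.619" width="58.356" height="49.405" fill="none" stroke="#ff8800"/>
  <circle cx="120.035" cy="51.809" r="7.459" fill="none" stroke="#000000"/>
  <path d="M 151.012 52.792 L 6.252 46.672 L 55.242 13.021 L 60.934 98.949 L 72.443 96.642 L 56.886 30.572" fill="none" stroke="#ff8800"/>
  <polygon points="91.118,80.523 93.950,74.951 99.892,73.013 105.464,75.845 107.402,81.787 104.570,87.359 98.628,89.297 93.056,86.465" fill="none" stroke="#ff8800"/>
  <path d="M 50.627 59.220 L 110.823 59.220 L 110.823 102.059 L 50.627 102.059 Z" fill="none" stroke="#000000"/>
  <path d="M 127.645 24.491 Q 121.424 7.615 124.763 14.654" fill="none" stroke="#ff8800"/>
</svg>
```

(bCNC post)
(Date: synthetic)
G21
G90
G0 X53.992 Y32.324
M4 S880
G01 X121.946 Y105.320 F1051
G01 X147.814 Y69.070
G01 X39.630 Y78.556
G01 X53.992 Y32.324
G0 X24.235 Y71.649
M4 S376
G01 X82.591 Y71.649 F4589
G01 X82.591 Y22.244
G01 X24.235 Y22.244
G01 X24.235 Y71.649
G0 X127.494 Y62.459
M4 S880
G01 X125.309 Y67.733 F1051
G01 X120.035 Y69.918
G01 X114.761 Y67.733
G01 X112.576 Y62.459
G01 X114.761 Y57.185
G01 X120.035 Y55.000
G01 X125.309 Y57.185
G01 X127.494 Y62.459
G0 X151.012 Y61.476
M4 S376
G01 X6.252 Y67.596 F4589
G01 X55.242 Y101.247
G01 X60.934 Y15.319
G01 X72.443 Y17.626
G01 X56.886 Y83.696
G0 X91.118 Y33.745
M4 S376
G01 X93.950 Y39.317 F4589
G01 X99.892 Y41.255
G01 X105.464 Y38.423
G01 X107.402 Y32.481
G01 X104.570 Y26.909
G01 X98.628 Y24.971
G01 X93.056 Y27.803
G01 X91.118 Y33.745
G0 X50.627 Y55.048
M4 S880
G01 X110.823 Y55.048 F1051
G01 X110.823 Y12.209
G01 X50.627 Y12.209
G01 X50.627 Y55.048
G0 X127.645 Y89.777
M4 S376
G01 X125.132 Y96.720 F4589
G01 X123.814 Y100.674
G01 X123.691 Y101.639
G01 X124.763 Y99.614
M5

1 u = 1 mm; y_m = 114.268 − y.

[1] `<polygon>` closed polygon, #000000→cut S880 F1051: (53.992,32.324) → (121.946,105.320) → (147.814,69.070) → (39.630,78.556) → (53.992,32.324) (closed)

[2] `<rect>` rectangle, #ff8800→engrave S376 F4589: (24.235,71.649) → (82.591,71.649) → (82.591,22.244) → (24.235,22.244) → (24.235,71.649) (closed)

[3] `<circle>` circle, #000000→cut S880 F1051: (127.494,62.459) → (125.309,67.733) → (120.035,69.918) → (114.761,67.733) → (112.576,62.459) → (114.761,57.185) → (120.035,55.000) → (125.309,57.185) → (127.494,62.459) (closed)

[4] `<path>` open polyline, #ff8800→engrave S376 F4589: (151.012,61.476) → (6.252,67.596) → (55.242,101.247) → (60.934,15.319) → (72.443,17.626) → (56.886,83.696)

[5] `<polygon>` regular polygon, #ff8800→engrave S376 F4589: (91.118,33.745) → (93.950,39.317) → (99.892,41.255) → (105.464,38.423) → (107.402,32.481) → (104.570,26.909) → (98.628,24.971) → (93.056,27.803) → (91.118,33.745) (closed)

[6] `<path>` rectangle, #000000→cut S880 F1051: (50.627,55.048) → (110.823,55.048) → (110.823,12.209) → (50.627,12.209) → (50.627,55.048) (closed)

[7] `<path>` quadratic bezier, #ff8800→engrave S376 F4589: (127.645,89.777) → (125.132,96.720) → (123.814,100.674) → (123.691,101.639) → (124.763,99.614)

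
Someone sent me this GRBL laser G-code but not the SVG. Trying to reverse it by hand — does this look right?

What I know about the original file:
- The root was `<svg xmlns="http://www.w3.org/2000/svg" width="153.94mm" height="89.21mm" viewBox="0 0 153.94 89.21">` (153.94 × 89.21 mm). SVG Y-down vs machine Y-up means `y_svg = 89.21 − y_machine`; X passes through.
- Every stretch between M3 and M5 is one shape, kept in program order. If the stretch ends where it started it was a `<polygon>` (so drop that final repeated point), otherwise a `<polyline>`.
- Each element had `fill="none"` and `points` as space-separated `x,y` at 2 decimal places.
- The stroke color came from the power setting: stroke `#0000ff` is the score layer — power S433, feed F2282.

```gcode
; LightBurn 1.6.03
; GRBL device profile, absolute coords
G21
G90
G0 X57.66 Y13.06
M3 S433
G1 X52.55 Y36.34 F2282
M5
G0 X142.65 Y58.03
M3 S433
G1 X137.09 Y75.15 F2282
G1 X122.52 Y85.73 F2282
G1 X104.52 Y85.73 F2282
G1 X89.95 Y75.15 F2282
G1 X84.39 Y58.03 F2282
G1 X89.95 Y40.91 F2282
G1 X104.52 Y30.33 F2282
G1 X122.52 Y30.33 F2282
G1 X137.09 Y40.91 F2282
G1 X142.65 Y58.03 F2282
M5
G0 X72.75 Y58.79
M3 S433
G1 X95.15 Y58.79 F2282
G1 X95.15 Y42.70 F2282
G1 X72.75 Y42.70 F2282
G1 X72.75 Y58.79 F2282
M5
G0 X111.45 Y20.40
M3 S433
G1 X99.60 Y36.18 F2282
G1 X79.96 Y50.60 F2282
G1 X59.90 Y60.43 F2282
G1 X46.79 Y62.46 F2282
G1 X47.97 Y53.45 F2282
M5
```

<svg xmlns="http://www.w3.org/2000/svg" width="153.94mm" height="89.21mm" viewBox="0 0 153.94 89.21">
  <polyline points="57.66,76.15 52.55,52.87" fill="none" stroke="#0000ff"/>
  <polygon points="142.65,31.18 137.09,14.06 122.52,3.48 104.52,3.48 89.95,14.06 84.39,31.18 89.95,48.30 104.52,58.88 122.52,58.88 137.09,48.30" fill="none" stroke="#0000ff"/>
  <polygon points="72.75,30.42 95.15,30.42 95.15,46.51 72.75,46.51" fill="none" stroke="#0000ff"/>
  <polyline points="111.45,68.81 99.60,53.03 79.96,38.61 59.90,28.78 46.79,26.75 47.97,35.76" fill="none" stroke="#0000ff"/>
</svg>

y_svg = 89.21 − y_m. Every run uses S433, so all elements get stroke `#0000ff` (score).

[1] open run; points: 57.66,76.15 52.55,52.87

[2] closed run; points: 142.65,31.18 137.09,14.06 122.52,3.48 104.52,3.48 89.95,14.06 84.39,31.18 89.95,48.30 104.52,58.88 122.52,58.88 137.09,48.30

[3] closed run; points: 72.75,30.42 95.15,30.42 95.15,46.51 72.75,46.51

[4] open run; points: 111.45,68.81 99.60,53.03 79.96,38.61 59.90,28.78 46.79,26.75 47.97,35.76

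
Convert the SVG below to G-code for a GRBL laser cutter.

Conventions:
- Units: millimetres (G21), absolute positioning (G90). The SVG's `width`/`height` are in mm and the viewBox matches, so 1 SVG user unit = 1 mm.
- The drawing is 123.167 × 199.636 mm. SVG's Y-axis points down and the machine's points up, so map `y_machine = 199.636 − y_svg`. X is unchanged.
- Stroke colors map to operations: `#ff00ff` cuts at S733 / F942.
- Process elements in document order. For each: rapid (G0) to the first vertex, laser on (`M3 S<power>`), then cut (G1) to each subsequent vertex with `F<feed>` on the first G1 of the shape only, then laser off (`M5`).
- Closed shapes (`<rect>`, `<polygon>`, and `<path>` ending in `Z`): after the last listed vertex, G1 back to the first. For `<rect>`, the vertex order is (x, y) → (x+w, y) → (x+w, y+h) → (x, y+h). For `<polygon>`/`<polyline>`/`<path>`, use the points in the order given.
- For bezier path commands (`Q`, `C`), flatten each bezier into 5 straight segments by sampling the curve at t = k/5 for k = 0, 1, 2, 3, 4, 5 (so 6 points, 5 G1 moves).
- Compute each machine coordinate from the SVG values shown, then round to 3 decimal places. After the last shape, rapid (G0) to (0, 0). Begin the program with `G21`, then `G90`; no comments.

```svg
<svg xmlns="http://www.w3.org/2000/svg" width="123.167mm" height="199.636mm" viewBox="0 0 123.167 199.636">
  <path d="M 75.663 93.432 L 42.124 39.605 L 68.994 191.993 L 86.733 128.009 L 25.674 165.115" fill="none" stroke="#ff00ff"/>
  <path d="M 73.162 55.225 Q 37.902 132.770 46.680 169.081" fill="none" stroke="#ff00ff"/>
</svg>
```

G21
G90
G0 X75.663 Y106.204
M3 S733
G1 X42.124 Y160.031 F942
G1 X68.994 Y7.643
G1 X86.733 Y71.627
G1 X25.674 Y34.521
M5
G0 X73.162 Y144.411
M3 S733
G1 X60.820 Y115.042 F942
G1 X52.000 Y88.972
G1 X46.704 Y66.201
G1 X44.930 Y46.729
G1 X46.680 Y30.555
M5
G0 X0.000 Y0.000

Since the viewBox matches the mm dimensions, user units are millimetres directly. The only transform is the Y-flip y_m = 199.636 − y_svg.

Shape 1 is a open polyline drawn with `<path>`. Its stroke #ff00ff means cut at S733, F942. After flipping Y the toolpath is (75.663,106.204) → (42.124,160.031) → (68.994,7.643) → (86.733,71.627) → (25.674,34.521).

Shape 2 is a quadratic bezier drawn with `<path>`. Its stroke #ff00ff means cut at S733, F942. After flipping Y the toolpath is (73.162,144.411) → (60.820,115.042) → (52.000,88.972) → (46.704,66.201) → (44.930,46.729) → (46.680,30.555).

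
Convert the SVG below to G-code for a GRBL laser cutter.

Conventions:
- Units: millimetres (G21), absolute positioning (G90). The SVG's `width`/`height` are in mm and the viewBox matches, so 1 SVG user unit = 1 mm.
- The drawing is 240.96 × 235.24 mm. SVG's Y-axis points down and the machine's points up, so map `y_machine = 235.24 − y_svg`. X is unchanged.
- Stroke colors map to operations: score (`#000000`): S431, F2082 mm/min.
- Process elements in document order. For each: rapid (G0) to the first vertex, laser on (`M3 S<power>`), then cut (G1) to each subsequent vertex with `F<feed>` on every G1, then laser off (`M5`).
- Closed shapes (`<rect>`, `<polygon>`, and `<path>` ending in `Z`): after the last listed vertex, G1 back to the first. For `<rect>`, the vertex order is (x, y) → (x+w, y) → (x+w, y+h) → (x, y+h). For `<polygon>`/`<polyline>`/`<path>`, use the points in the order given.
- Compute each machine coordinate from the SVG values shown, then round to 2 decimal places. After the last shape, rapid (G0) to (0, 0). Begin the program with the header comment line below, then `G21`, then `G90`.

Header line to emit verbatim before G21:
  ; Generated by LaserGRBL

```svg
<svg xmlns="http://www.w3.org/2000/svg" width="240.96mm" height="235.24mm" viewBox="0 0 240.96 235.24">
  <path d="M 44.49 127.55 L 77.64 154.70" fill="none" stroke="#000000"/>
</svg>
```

Since the viewBox matches the mm dimensions, user units are millimetres directly. The only transform is the Y-flip y_m = 235.24 − y_svg.

Shape 1 is a line segment drawn with `<path>`. Its stroke #000000 means score at S431, F2082. After flipping Y the toolpath is (44.49,107.69) → (77.64,80.54).

; Generated by LaserGRBL
G21
G90
G0 X44.49 Y107.69
M3 S431
G1 X77.64 Y80.54 F2082
M5
G0 X0.00 Y0.00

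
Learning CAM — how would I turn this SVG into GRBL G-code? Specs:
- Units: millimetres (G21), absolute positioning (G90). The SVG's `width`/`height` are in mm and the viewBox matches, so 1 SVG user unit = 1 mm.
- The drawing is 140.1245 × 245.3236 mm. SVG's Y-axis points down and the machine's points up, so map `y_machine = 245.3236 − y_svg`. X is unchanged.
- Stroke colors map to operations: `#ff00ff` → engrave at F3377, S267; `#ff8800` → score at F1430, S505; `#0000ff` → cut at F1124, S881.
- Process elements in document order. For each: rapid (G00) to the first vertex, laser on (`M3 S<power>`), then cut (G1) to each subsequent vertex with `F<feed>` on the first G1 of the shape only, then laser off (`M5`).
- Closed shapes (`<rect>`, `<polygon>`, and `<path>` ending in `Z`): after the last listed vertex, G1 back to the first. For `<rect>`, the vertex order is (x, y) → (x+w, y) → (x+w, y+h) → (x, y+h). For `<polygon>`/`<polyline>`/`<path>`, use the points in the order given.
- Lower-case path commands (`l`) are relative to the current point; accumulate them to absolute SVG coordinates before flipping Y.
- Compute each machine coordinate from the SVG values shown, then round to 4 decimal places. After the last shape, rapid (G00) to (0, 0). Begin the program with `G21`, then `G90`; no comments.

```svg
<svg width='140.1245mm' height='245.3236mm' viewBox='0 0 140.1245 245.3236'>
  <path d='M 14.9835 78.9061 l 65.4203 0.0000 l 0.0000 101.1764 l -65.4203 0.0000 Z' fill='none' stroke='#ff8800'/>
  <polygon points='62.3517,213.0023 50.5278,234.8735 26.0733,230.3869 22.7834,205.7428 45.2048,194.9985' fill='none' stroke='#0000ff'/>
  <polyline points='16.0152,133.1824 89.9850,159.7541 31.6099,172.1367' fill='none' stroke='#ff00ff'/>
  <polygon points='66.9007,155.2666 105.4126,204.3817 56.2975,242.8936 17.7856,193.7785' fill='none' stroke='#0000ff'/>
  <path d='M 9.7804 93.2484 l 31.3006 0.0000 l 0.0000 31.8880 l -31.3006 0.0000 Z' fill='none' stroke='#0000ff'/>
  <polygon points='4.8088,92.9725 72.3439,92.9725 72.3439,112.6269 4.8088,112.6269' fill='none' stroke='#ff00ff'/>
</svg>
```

G21
G90
G00 X14.9835 Y166.4175
M3 S505
G1 X80.4038 Y166.4175 F1430
G1 X80.4038 Y65.2411
G1 X14.9835 Y65.2411
G1 X14.9835 Y166.4175
M5
G00 X62.3517 Y32.3213
M3 S881
G1 X50.5278 Y10.4501 F1124
G1 X26.0733 Y14.9367
G1 X22.7834 Y39.5808
G1 X45.2048 Y50.3251
G1 X62.3517 Y32.3213
M5
G00 X16.0152 Y112.1412
M3 S267
G1 X89.9850 Y85.5695 F3377
G1 X31.6099 Y73.1869
M5
G00 X66.9007 Y90.0570
M3 S881
G1 X105.4126 Y40.9419 F1124
G1 X56.2975 Y2.4300
G1 X17.7856 Y51.5451
G1 X66.9007 Y90.0570
M5
G00 X9.7804 Y152.0752
M3 S881
G1 X41.0810 Y152.0752 F1124
G1 X41.0810 Y120.1872
G1 X9.7804 Y120.1872
G1 X9.7804 Y152.0752
M5
G00 X4.8088 Y152.3511
M3 S267
G1 X72.3439 Y152.3511 F3377
G1 X72.3439 Y132.6967
G1 X4.8088 Y132.6967
G1 X4.8088 Y152.3511
M5
G00 X0.0000 Y0.0000

viewBox `0 0 140.1245 245.3236` with mm width/height → 1 unit = 1 mm. Flip: y_m = 245.3236 − y_svg.

**Shape 1** — `<path>` rectangle, stroke `#ff8800` → score (S505, F1430). Machine vertices: (14.9835,166.4175) → (80.4038,166.4175) → (80.4038,65.2411) → (14.9835,65.2411) → (14.9835,166.4175). Closed: final G1 returns to the first vertex.

**Shape 2** — `<polygon>` regular polygon, stroke `#0000ff` → cut (S881, F1124). Machine vertices: (62.3517,32.3213) → (50.5278,10.4501) → (26.0733,14.9367) → (22.7834,39.5808) → (45.2048,50.3251) → (62.3517,32.3213). Closed: final G1 returns to the first vertex.

**Shape 3** — `<polyline>` open polyline, stroke `#ff00ff` → engrave (S267, F3377). Machine vertices: (16.0152,112.1412) → (89.9850,85.5695) → (31.6099,73.1869). Open path.

**Shape 4** — `<polygon>` regular polygon, stroke `#0000ff` → cut (S881, F1124). Machine vertices: (66.9007,90.0570) → (105.4126,40.9419) → (56.2975,2.4300) → (17.7856,51.5451) → (66.9007,90.0570). Closed: final G1 returns to the first vertex.

**Shape 5** — `<path>` rectangle, stroke `#0000ff` → cut (S881, F1124). Machine vertices: (9.7804,152.0752) → (41.0810,152.0752) → (41.0810,120.1872) → (9.7804,120.1872) → (9.7804,152.0752). Closed: final G1 returns to the first vertex.

**Shape 6** — `<polygon>` rectangle, stroke `#ff00ff` → engrave (S267, F3377). Machine vertices: (4.8088,152.3511) → (72.3439,152.3511) → (72.3439,132.6967) → (4.8088,132.6967) → (4.8088,152.3511). Closed: final G1 returns to the first vertex.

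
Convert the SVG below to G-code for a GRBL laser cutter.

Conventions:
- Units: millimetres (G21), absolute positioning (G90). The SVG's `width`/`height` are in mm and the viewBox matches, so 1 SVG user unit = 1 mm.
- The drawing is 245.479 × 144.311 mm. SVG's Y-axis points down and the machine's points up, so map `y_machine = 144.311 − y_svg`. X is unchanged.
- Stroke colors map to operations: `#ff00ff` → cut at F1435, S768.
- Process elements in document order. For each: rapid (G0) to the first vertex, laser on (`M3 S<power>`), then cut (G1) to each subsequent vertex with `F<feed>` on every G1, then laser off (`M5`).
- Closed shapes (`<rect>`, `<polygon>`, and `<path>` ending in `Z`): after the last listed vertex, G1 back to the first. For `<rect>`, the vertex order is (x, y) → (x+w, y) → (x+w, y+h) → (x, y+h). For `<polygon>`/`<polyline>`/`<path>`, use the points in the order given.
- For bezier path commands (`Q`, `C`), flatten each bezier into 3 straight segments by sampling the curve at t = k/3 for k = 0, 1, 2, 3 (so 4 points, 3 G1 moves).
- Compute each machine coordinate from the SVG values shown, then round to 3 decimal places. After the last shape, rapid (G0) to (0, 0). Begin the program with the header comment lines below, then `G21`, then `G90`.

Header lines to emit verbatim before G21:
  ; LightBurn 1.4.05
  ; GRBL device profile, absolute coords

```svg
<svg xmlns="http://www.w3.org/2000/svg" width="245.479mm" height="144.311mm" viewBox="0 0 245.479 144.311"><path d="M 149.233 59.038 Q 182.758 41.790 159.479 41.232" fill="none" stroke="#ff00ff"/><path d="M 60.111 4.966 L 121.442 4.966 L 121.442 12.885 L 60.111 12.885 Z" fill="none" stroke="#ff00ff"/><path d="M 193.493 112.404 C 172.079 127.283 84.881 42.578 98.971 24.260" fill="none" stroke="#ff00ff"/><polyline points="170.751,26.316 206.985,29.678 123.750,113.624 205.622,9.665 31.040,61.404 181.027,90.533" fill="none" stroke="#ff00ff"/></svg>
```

; LightBurn 1.4.05
; GRBL device profile, absolute coords
G21
G90
G0 X149.233 Y85.273
M3 S768
G1 X165.271 Y94.917 F1435
G1 X168.687 Y100.853 F1435
G1 X159.479 Y103.079 F1435
M5
G0 X60.111 Y139.345
M3 S768
G1 X121.442 Y139.345 F1435
G1 X121.442 Y131.426 F1435
G1 X60.111 Y131.426 F1435
G1 X60.111 Y139.345 F1435
M5
G0 X193.493 Y31.907
M3 S768
G1 X156.339 Y44.076 F1435
G1 X112.456 Y85.751 F1435
G1 X98.971 Y120.051 F1435
M5
G0 X170.751 Y117.995
M3 S768
G1 X206.985 Y114.633 F1435
G1 X123.750 Y30.687 F1435
G1 X205.622 Y134.646 F1435
G1 X31.040 Y82.907 F1435
G1 X181.027 Y53.778 F1435
M5
G0 X0.000 Y0.000

1 u = 1 mm; y_m = 144.311 − y.

[1] `<path>` quadratic bezier, #ff00ff→cut S768 F1435: (149.233,85.273) → (165.271,94.917) → (168.687,100.853) → (159.479,103.079)

[2] `<path>` rectangle, #ff00ff→cut S768 F1435: (60.111,139.345) → (121.442,139.345) → (121.442,131.426) → (60.111,131.426) → (60.111,139.345) (closed)

[3] `<path>` cubic bezier, #ff00ff→cut S768 F1435: (193.493,31.907) → (156.339,44.076) → (112.456,85.751) → (98.971,120.051)

[4] `<polyline>` open polyline, #ff00ff→cut S768 F1435: (170.751,117.995) → (206.985,114.633) → (123.750,30.687) → (205.622,134.646) → (31.040,82.907) → (181.027,53.778)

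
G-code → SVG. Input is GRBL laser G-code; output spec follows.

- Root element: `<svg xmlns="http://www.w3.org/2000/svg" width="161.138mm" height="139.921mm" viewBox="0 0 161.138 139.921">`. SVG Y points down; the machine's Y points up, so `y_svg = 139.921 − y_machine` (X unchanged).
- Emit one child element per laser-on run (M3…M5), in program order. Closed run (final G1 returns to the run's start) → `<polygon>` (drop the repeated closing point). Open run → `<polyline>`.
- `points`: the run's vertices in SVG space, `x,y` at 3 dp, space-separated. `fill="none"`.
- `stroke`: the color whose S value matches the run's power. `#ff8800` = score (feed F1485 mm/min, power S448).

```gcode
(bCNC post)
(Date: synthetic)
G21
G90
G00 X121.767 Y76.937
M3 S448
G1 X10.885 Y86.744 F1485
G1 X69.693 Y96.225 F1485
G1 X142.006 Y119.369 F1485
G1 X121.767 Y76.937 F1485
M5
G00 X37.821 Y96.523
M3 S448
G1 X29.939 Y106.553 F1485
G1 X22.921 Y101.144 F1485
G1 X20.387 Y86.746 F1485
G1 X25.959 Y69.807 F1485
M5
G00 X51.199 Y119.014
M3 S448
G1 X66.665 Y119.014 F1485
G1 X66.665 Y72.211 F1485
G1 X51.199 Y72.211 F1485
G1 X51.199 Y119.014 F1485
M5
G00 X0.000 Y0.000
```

Machine Y-up, SVG Y-down with viewBox height 139.921, so y_svg = 139.921 − y_machine; X carries over. Every run uses S448, so all elements get stroke `#ff8800` (score).

Run 1: The run returns to its start, so emit a `<polygon>` with points (Y-flipped): 121.767,62.984 10.885,53.177 69.693,43.696 142.006,20.552.

Run 2: The run is open, so emit a `<polyline>` with points (Y-flipped): 37.821,43.398 29.939,33.368 22.921,38.777 20.387,53.175 25.959,70.114.

Run 3: The run returns to its start, so emit a `<polygon>` with points (Y-flipped): 51.199,20.907 66.665,20.907 66.665,67.710 51.199,67.710.

<svg xmlns="http://www.w3.org/2000/svg" width="161.138mm" height="139.921mm" viewBox="0 0 161.138 139.921">
  <polygon points="121.767,62.984 10.885,53.177 69.693,43.696 142.006,20.552" fill="none" stroke="#ff8800"/>
  <polyline points="37.821,43.398 29.939,33.368 22.921,38.777 20.387,53.175 25.959,70.114" fill="none" stroke="#ff8800"/>
  <polygon points="51.199,20.907 66.665,20.907 66.665,67.710 51.199,67.710" fill="none" stroke="#ff8800"/>
</svg>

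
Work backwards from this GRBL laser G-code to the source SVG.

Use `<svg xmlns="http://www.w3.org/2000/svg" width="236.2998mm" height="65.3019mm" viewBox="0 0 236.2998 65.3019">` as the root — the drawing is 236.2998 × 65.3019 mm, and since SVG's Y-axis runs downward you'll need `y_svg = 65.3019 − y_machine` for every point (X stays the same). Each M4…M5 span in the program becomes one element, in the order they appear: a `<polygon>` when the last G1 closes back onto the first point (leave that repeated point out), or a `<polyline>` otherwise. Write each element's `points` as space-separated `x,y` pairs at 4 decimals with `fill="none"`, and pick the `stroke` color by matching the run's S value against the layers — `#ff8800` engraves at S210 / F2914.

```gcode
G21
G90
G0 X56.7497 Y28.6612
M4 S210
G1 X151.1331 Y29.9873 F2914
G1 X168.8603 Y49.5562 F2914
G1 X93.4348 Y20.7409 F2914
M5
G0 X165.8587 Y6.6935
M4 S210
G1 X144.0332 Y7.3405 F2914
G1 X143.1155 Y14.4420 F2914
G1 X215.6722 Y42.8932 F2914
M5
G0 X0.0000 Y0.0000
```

y_svg = 65.3019 − y_m. Every run uses S210, so all elements get stroke `#ff8800` (engrave).

[1] open run; points: 56.7497,36.6407 151.1331,35.3146 168.8603,15.7457 93.4348,44.5610

[2] open run; points: 165.8587,58.6084 144.0332,57.9614 143.1155,50.8599 215.6722,22.4087

<svg xmlns="http://www.w3.org/2000/svg" width="236.2998mm" height="65.3019mm" viewBox="0 0 236.2998 65.3019">
  <polyline points="56.7497,36.6407 151.1331,35.3146 168.8603,15.7457 93.4348,44.5610" fill="none" stroke="#ff8800"/>
  <polyline points="165.8587,58.6084 144.0332,57.9614 143.1155,50.8599 215.6722,22.4087" fill="none" stroke="#ff8800"/>
</svg>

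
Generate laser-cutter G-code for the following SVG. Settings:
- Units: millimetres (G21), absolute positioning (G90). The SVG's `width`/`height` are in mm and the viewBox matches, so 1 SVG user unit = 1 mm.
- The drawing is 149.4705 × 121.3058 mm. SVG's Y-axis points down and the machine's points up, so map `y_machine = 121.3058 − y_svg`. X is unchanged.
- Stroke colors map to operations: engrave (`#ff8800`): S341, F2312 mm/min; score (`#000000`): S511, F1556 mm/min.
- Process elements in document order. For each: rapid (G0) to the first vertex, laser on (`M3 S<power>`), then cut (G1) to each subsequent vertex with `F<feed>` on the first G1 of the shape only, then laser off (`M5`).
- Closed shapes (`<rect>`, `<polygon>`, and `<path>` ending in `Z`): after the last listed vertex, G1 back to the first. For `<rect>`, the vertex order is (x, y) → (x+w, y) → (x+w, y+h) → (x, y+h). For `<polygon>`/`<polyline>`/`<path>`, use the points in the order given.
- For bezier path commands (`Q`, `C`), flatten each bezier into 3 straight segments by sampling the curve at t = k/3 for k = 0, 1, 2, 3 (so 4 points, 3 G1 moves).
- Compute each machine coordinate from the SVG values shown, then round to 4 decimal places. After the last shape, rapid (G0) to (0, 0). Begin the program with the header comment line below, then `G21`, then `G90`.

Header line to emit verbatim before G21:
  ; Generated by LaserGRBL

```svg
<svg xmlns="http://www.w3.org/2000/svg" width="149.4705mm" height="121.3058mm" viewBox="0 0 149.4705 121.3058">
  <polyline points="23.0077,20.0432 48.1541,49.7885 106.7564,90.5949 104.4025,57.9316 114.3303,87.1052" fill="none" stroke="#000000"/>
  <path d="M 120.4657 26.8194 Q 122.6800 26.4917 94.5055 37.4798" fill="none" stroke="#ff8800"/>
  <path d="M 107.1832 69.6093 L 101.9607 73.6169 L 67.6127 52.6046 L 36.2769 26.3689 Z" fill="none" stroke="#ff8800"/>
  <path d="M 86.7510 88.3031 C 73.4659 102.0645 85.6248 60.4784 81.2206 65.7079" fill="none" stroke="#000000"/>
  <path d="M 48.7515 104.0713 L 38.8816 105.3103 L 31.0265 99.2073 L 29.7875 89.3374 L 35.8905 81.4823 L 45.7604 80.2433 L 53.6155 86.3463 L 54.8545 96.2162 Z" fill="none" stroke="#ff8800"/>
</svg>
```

Since the viewBox matches the mm dimensions, user units are millimetres directly. The only transform is the Y-flip y_m = 121.3058 − y_svg.

Shape 1 is a open polyline drawn with `<polyline>`. Its stroke #000000 means score at S511, F1556. After flipping Y the toolpath is (23.0077,101.2626) → (48.1541,71.5173) → (106.7564,30.7109) → (104.4025,63.3742) → (114.3303,34.2006).

Shape 2 is a quadratic bezier drawn with `<path>`. Its stroke #ff8800 means engrave at S341, F2312. After flipping Y the toolpath is (120.4657,94.4864) → (118.5654,93.4476) → (109.9120,89.8941) → (94.5055,83.8260).

Shape 3 is a closed polygon drawn with `<path>`. Its stroke #ff8800 means engrave at S341, F2312. After flipping Y the toolpath is (107.1832,51.6965) → (101.9607,47.6889) → (67.6127,68.7012) → (36.2769,94.9369) → (107.1832,51.6965), returning to the start.

Shape 4 is a cubic bezier drawn with `<path>`. Its stroke #000000 means score at S511, F1556. After flipping Y the toolpath is (86.7510,33.0027) → (80.3914,33.9066) → (81.6596,49.0060) → (81.2206,55.5979).

Shape 5 is a regular polygon drawn with `<path>`. Its stroke #ff8800 means engrave at S341, F2312. After flipping Y the toolpath is (48.7515,17.2345) → (38.8816,15.9955) → (31.0265,22.0985) → (29.7875,31.9684) → (35.8905,39.8235) → (45.7604,41.0625) → (53.6155,34.9595) → (54.8545,25.0896) → (48.7515,17.2345), returning to the start.

; Generated by LaserGRBL
G21
G90
G0 X23.0077 Y101.2626
M3 S511
G1 X48.1541 Y71.5173 F1556
G1 X106.7564 Y30.7109
G1 X104.4025 Y63.3742
G1 X114.3303 Y34.2006
M5
G0 X120.4657 Y94.4864
M3 S341
G1 X118.5654 Y93.4476 F2312
G1 X109.9120 Y89.8941
G1 X94.5055 Y83.8260
M5
G0 X107.1832 Y51.6965
M3 S341
G1 X101.9607 Y47.6889 F2312
G1 X67.6127 Y68.7012
G1 X36.2769 Y94.9369
G1 X107.1832 Y51.6965
M5
G0 X86.7510 Y33.0027
M3 S511
G1 X80.3914 Y33.9066 F1556
G1 X81.6596 Y49.0060
G1 X81.2206 Y55.5979
M5
G0 X48.7515 Y17.2345
M3 S341
G1 X38.8816 Y15.9955 F2312
G1 X31.0265 Y22.0985
G1 X29.7875 Y31.9684
G1 X35.8905 Y39.8235
G1 X45.7604 Y41.0625
G1 X53.6155 Y34.9595
G1 X54.8545 Y25.0896
G1 X48.7515 Y17.2345
M5
G0 X0.0000 Y0.0000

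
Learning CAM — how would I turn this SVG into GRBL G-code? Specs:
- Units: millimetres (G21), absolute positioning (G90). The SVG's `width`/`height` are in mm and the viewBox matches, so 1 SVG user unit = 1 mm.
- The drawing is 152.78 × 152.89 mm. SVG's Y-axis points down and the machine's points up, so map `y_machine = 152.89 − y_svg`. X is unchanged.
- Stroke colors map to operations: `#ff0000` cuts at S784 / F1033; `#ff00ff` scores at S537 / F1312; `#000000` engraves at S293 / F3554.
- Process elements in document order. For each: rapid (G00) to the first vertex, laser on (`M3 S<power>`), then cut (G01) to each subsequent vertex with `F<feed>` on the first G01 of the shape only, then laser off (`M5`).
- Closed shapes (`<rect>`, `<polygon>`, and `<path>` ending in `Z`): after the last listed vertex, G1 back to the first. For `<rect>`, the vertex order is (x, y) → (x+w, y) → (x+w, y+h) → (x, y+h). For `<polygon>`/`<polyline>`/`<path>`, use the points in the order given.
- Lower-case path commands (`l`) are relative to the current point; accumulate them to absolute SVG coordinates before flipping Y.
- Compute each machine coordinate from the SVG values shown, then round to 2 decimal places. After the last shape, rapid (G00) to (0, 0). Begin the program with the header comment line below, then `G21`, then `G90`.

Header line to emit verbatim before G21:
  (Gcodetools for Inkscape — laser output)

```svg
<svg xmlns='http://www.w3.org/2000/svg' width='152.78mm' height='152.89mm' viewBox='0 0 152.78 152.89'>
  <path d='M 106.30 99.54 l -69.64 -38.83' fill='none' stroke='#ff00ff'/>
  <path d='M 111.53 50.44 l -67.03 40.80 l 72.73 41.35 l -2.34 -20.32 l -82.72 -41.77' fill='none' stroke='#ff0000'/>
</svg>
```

(Gcodetools for Inkscape — laser output)
G21
G90
G00 X106.30 Y53.35
M3 S537
G01 X36.66 Y92.18 F1312
M5
G00 X111.53 Y102.45
M3 S784
G01 X44.50 Y61.65 F1033
G01 X117.23 Y20.30
G01 X114.89 Y40.62
G01 X32.17 Y82.39
M5
G00 X0.00 Y0.00

Since the viewBox matches the mm dimensions, user units are millimetres directly. The only transform is the Y-flip y_m = 152.89 − y_svg.

Shape 1 is a line segment drawn with `<path>`. Its stroke #ff00ff means score at S537, F1312. After flipping Y the toolpath is (106.30,53.35) → (36.66,92.18).

Shape 2 is a open polyline drawn with `<path>`. Its stroke #ff0000 means cut at S784, F1033. After flipping Y the toolpath is (111.53,102.45) → (44.50,61.65) → (117.23,20.30) → (114.89,40.62) → (32.17,82.39).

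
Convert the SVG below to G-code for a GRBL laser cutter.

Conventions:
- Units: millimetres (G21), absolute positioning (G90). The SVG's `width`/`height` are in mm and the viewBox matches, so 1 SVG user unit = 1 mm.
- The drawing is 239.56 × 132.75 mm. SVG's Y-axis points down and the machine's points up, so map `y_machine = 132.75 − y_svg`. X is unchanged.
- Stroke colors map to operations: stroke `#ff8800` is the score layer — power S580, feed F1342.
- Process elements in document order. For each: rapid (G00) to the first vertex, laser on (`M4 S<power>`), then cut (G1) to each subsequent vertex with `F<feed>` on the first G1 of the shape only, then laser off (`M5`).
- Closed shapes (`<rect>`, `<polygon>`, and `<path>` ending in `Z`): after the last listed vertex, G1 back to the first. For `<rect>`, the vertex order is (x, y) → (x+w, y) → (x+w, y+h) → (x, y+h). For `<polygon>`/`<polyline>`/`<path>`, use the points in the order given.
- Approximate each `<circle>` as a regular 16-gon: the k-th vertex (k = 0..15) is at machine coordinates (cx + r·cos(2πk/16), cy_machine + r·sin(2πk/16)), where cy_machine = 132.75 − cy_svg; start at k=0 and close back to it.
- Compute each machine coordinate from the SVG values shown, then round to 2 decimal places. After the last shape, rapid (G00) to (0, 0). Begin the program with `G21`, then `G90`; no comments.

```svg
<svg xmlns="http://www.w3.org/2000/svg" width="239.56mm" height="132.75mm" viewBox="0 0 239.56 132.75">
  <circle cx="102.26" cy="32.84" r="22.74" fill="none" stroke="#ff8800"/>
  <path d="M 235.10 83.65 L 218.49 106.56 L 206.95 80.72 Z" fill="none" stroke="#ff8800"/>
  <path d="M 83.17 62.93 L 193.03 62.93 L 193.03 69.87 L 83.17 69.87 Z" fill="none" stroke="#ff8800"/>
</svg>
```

G21
G90
G00 X125.00 Y99.91
M4 S580
G1 X123.27 Y108.61 F1342
G1 X118.34 Y115.99
G1 X110.96 Y120.92
G1 X102.26 Y122.65
G1 X93.56 Y120.92
G1 X86.18 Y115.99
G1 X81.25 Y108.61
G1 X79.52 Y99.91
G1 X81.25 Y91.21
G1 X86.18 Y83.83
G1 X93.56 Y78.90
G1 X102.26 Y77.17
G1 X110.96 Y78.90
G1 X118.34 Y83.83
G1 X123.27 Y91.21
G1 X125.00 Y99.91
M5
G00 X235.10 Y49.10
M4 S580
G1 X218.49 Y26.19 F1342
G1 X206.95 Y52.03
G1 X235.10 Y49.10
M5
G00 X83.17 Y69.82
M4 S580
G1 X193.03 Y69.82 F1342
G1 X193.03 Y62.88
G1 X83.17 Y62.88
G1 X83.17 Y69.82
M5
G00 X0.00 Y0.00

1 u = 1 mm; y_m = 132.75 − y.

[1] `<circle>` circle, #ff8800→score S580 F1342: (125.00,99.91) → (123.27,108.61) → (118.34,115.99) → (110.96,120.92) → (102.26,122.65) → (93.56,120.92) → (86.18,115.99) → (81.25,108.61) → (79.52,99.91) → (81.25,91.21) → (86.18,83.83) → (93.56,78.90) → (102.26,77.17) → (110.96,78.90) → (118.34,83.83) → (123.27,91.21) → (125.00,99.91) (closed)

[2] `<path>` regular polygon, #ff8800→score S580 F1342: (235.10,49.10) → (218.49,26.19) → (206.95,52.03) → (235.10,49.10) (closed)

[3] `<path>` rectangle, #ff8800→score S580 F1342: (83.17,69.82) → (193.03,69.82) → (193.03,62.88) → (83.17,62.88) → (83.17,69.82) (closed)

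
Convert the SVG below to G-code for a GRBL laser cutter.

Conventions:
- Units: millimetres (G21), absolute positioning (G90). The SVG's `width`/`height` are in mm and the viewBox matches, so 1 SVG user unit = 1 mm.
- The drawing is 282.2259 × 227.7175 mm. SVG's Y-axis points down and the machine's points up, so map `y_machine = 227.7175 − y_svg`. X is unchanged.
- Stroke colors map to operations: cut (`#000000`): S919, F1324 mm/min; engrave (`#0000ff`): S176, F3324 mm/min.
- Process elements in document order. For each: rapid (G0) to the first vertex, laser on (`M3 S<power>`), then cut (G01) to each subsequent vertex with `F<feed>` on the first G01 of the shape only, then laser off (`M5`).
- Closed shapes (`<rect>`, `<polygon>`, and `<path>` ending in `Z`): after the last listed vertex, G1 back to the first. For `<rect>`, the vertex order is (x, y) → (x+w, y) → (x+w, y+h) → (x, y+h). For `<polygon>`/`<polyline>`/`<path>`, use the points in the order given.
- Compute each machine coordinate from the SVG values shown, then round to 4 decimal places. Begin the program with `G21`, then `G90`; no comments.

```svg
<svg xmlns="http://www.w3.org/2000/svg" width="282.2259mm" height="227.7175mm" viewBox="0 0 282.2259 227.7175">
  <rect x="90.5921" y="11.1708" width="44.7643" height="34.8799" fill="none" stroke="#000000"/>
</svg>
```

viewBox `0 0 282.2259 227.7175` with mm width/height → 1 unit = 1 mm. Flip: y_m = 227.7175 − y_svg.

**Shape 1** — `<rect>` rectangle, stroke `#000000` → cut (S919, F1324). Machine vertices: (90.5921,216.5467) → (135.3564,216.5467) → (135.3564,181.6668) → (90.5921,181.6668) → (90.5921,216.5467). Closed: final G1 returns to the first vertex.

G21
G90
G0 X90.5921 Y216.5467
M3 S919
G01 X135.3564 Y216.5467 F1324
G01 X135.3564 Y181.6668
G01 X90.5921 Y181.6668
G01 X90.5921 Y216.5467
M5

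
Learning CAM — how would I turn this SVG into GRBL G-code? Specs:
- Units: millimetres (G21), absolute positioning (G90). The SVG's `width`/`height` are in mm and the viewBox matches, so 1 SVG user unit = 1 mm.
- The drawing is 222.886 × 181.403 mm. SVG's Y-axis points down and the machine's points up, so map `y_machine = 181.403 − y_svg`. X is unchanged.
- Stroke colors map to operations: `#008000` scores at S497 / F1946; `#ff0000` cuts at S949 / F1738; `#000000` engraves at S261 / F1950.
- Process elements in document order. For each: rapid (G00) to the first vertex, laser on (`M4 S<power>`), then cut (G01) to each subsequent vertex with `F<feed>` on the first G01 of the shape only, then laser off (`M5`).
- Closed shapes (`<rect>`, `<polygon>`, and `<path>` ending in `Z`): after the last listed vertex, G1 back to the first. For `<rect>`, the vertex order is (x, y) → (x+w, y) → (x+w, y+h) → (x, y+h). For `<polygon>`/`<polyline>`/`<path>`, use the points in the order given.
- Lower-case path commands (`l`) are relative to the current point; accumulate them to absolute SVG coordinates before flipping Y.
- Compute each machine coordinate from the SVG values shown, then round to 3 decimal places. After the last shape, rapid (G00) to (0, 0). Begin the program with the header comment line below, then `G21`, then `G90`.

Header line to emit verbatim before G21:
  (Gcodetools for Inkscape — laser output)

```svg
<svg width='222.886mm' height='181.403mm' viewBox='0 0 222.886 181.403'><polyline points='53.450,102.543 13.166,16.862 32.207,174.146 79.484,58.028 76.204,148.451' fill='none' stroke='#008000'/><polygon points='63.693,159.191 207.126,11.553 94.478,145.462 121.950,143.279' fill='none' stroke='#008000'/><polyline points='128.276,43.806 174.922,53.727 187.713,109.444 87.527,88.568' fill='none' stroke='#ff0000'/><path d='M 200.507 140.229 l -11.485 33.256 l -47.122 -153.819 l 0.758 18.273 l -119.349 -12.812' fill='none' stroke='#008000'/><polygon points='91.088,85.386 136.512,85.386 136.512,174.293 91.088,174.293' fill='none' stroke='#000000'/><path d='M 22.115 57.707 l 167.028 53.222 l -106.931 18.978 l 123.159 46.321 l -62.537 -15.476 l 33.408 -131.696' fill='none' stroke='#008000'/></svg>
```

(Gcodetools for Inkscape — laser output)
G21
G90
G00 X53.450 Y78.860
M4 S497
G01 X13.166 Y164.541 F1946
G01 X32.207 Y7.257
G01 X79.484 Y123.375
G01 X76.204 Y32.952
M5
G00 X63.693 Y22.212
M4 S497
G01 X207.126 Y169.850 F1946
G01 X94.478 Y35.941
G01 X121.950 Y38.124
G01 X63.693 Y22.212
M5
G00 X128.276 Y137.597
M4 S949
G01 X174.922 Y127.676 F1738
G01 X187.713 Y71.959
G01 X87.527 Y92.835
M5
G00 X200.507 Y41.174
M4 S497
G01 X189.022 Y7.918 F1946
G01 X141.900 Y161.737
G01 X142.658 Y143.464
G01 X23.309 Y156.276
M5
G00 X91.088 Y96.017
M4 S261
G01 X136.512 Y96.017 F1950
G01 X136.512 Y7.110
G01 X91.088 Y7.110
G01 X91.088 Y96.017
M5
G00 X22.115 Y123.696
M4 S497
G01 X189.143 Y70.474 F1946
G01 X82.212 Y51.496
G01 X205.371 Y5.175
G01 X142.834 Y20.651
G01 X176.242 Y152.347
M5
G00 X0.000 Y0.000

1 u = 1 mm; y_m = 181.403 − y.

[1] `<polyline>` open polyline, #008000→score S497 F1946: (53.450,78.860) → (13.166,164.541) → (32.207,7.257) → (79.484,123.375) → (76.204,32.952)

[2] `<polygon>` closed polygon, #008000→score S497 F1946: (63.693,22.212) → (207.126,169.850) → (94.478,35.941) → (121.950,38.124) → (63.693,22.212) (closed)

[3] `<polyline>` open polyline, #ff0000→cut S949 F1738: (128.276,137.597) → (174.922,127.676) → (187.713,71.959) → (87.527,92.835)

[4] `<path>` open polyline, #008000→score S497 F1946: (200.507,41.174) → (189.022,7.918) → (141.900,161.737) → (142.658,143.464) → (23.309,156.276)

[5] `<polygon>` rectangle, #000000→engrave S261 F1950: (91.088,96.017) → (136.512,96.017) → (136.512,7.110) → (91.088,7.110) → (91.088,96.017) (closed)

[6] `<path>` open polyline, #008000→score S497 F1946: (22.115,123.696) → (189.143,70.474) → (82.212,51.496) → (205.371,5.175) → (142.834,20.651) → (176.242,152.347)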